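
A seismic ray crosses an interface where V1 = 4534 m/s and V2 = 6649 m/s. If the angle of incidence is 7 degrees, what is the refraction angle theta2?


sin(theta1) = sin(7 deg) = 0.121869
sin(theta2) = V2/V1 * sin(theta1) = 6649/4534 * 0.121869 = 0.178718
theta2 = arcsin(0.178718) = 10.2951 degrees

10.2951


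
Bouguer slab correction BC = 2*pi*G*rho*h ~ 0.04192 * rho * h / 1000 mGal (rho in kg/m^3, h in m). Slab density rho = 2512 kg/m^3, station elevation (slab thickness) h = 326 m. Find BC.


BC = 0.04192 * rho * h / 1000
= 0.04192 * 2512 * 326 / 1000
= 34.3288 mGal

34.3288


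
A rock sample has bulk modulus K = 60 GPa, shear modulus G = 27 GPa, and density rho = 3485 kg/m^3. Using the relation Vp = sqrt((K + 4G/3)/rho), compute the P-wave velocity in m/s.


First compute the effective modulus:
K + 4G/3 = 60e9 + 4*27e9/3 = 96000000000.0 Pa
Then divide by density:
96000000000.0 / 3485 = 27546628.4075 Pa/(kg/m^3)
Take the square root:
Vp = sqrt(27546628.4075) = 5248.49 m/s

5248.49


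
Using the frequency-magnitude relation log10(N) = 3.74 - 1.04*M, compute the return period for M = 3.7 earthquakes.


log10(N) = 3.74 - 1.04*3.7 = -0.108
N = 10^-0.108 = 0.77983
T = 1/N = 1/0.77983 = 1.2823 years

1.2823


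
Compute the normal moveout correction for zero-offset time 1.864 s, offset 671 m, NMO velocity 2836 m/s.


x/Vnmo = 671/2836 = 0.236601
(x/Vnmo)^2 = 0.05598
t0^2 = 3.474496
sqrt(3.474496 + 0.05598) = 1.878956
dt = 1.878956 - 1.864 = 0.014956

0.014956


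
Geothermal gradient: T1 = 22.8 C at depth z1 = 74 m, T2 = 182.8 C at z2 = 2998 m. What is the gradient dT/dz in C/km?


dT = 182.8 - 22.8 = 160.0 C
dz = 2998 - 74 = 2924 m
gradient = dT/dz * 1000 = 160.0/2924 * 1000 = 54.7196 C/km

54.7196


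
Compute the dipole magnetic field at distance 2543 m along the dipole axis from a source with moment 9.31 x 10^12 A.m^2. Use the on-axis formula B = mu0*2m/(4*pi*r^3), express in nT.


m = 9.31 x 10^12 = 9310000000000 A.m^2
2m = 18620000000000 A.m^2
r^3 = 2543^3 = 16445197007
B = (4pi*10^-7) * 18620000000000 / (4*pi * 16445197007) * 1e9
= 23398582.083937 / 206656440416.11 * 1e9
= 113224.5481 nT

113224.5481


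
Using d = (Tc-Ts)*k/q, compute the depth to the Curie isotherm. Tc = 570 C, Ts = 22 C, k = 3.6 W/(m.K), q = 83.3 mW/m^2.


T_Curie - T_surf = 570 - 22 = 548 C
Convert q to W/m^2: 83.3 mW/m^2 = 0.0833 W/m^2
d = 548 * 3.6 / 0.0833 = 23683.07 m

23683.07


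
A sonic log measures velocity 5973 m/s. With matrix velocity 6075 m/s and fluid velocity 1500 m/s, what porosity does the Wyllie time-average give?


1/V - 1/Vm = 1/5973 - 1/6075 = 2.81e-06
1/Vf - 1/Vm = 1/1500 - 1/6075 = 0.00050206
phi = 2.81e-06 / 0.00050206 = 0.0056

0.0056


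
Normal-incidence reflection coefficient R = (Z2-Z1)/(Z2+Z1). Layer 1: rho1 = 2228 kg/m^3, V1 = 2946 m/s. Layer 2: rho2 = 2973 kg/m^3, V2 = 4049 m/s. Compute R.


Z1 = 2228 * 2946 = 6563688
Z2 = 2973 * 4049 = 12037677
R = (12037677 - 6563688) / (12037677 + 6563688) = 5473989 / 18601365 = 0.2943

0.2943


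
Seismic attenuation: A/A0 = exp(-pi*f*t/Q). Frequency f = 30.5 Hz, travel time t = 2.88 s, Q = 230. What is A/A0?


pi*f*t/Q = pi*30.5*2.88/230 = 1.199815
A/A0 = exp(-1.199815) = 0.30125

0.30125


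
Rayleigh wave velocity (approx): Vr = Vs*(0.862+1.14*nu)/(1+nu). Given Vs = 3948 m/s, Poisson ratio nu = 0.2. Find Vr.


Numerator factor = 0.862 + 1.14*0.2 = 1.09
Denominator = 1 + 0.2 = 1.2
Vr = 3948 * 1.09 / 1.2 = 3586.1 m/s

3586.1


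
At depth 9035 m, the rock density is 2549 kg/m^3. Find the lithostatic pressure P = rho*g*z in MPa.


P = rho * g * z / 1e6
= 2549 * 9.81 * 9035 / 1e6
= 225926409.15 / 1e6
= 225.9264 MPa

225.9264


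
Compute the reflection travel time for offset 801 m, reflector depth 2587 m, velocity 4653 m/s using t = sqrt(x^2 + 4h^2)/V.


x^2 + 4h^2 = 801^2 + 4*2587^2 = 641601 + 26770276 = 27411877
sqrt(27411877) = 5235.6353
t = 5235.6353 / 4653 = 1.1252 s

1.1252


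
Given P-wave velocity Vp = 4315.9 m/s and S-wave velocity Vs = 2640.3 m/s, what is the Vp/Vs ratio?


Vp/Vs = 4315.9 / 2640.3
= 1.6346

1.6346


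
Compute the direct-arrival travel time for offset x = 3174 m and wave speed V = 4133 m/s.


t = x / V
= 3174 / 4133
= 0.768 s

0.768


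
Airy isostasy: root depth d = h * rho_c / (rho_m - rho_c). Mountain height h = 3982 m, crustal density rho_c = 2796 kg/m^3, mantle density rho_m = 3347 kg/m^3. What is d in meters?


rho_m - rho_c = 3347 - 2796 = 551
d = 3982 * 2796 / 551
= 11133672 / 551
= 20206.3 m

20206.3


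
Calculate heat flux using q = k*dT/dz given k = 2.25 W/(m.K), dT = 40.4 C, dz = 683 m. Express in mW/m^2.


q = k * dT / dz * 1000
= 2.25 * 40.4 / 683 * 1000
= 0.133089 * 1000
= 133.0893 mW/m^2

133.0893


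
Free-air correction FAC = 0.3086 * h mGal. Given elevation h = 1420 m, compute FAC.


FAC = 0.3086 * h
= 0.3086 * 1420
= 438.212 mGal

438.212


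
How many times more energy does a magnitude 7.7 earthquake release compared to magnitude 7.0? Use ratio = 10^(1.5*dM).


M2 - M1 = 7.7 - 7.0 = 0.7
1.5 * 0.7 = 1.05
ratio = 10^1.05 = 11.22

11.22


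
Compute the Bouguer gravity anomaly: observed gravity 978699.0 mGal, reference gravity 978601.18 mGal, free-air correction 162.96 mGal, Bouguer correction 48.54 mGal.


BA = g_obs - g_ref + FAC - BC
= 978699.0 - 978601.18 + 162.96 - 48.54
= 212.24 mGal

212.24


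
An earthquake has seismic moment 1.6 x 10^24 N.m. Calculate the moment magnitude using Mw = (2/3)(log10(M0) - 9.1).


log10(M0) = log10(1.6 x 10^24) = 24.2041
Mw = 2/3 * (24.2041 - 9.1)
= 2/3 * 15.1041
= 10.07

10.07


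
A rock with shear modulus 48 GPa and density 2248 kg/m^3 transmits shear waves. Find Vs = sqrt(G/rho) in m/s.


Convert G to Pa: G = 48e9 Pa
Compute G/rho = 48e9 / 2248 = 21352313.1673
Vs = sqrt(21352313.1673) = 4620.86 m/s

4620.86


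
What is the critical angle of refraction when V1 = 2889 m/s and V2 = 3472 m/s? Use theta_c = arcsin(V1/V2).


V1/V2 = 2889/3472 = 0.832085
theta_c = arcsin(0.832085) = 56.3135 degrees

56.3135


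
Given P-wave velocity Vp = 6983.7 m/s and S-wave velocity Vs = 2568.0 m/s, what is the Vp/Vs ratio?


Vp/Vs = 6983.7 / 2568.0
= 2.7195

2.7195


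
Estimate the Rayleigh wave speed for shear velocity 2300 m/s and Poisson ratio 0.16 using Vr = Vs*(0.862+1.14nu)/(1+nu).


Numerator factor = 0.862 + 1.14*0.16 = 1.0444
Denominator = 1 + 0.16 = 1.16
Vr = 2300 * 1.0444 / 1.16 = 2070.79 m/s

2070.79


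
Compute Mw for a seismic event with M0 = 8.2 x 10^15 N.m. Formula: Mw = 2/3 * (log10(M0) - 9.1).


log10(M0) = log10(8.2 x 10^15) = 15.9138
Mw = 2/3 * (15.9138 - 9.1)
= 2/3 * 6.8138
= 4.54

4.54


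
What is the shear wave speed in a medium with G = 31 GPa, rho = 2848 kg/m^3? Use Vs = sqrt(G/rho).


Convert G to Pa: G = 31e9 Pa
Compute G/rho = 31e9 / 2848 = 10884831.4607
Vs = sqrt(10884831.4607) = 3299.22 m/s

3299.22


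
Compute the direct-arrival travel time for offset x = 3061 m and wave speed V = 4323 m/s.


t = x / V
= 3061 / 4323
= 0.7081 s

0.7081


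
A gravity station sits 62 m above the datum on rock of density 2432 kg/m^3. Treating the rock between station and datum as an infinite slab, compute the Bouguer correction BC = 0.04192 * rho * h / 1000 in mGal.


BC = 0.04192 * rho * h / 1000
= 0.04192 * 2432 * 62 / 1000
= 6.3209 mGal

6.3209


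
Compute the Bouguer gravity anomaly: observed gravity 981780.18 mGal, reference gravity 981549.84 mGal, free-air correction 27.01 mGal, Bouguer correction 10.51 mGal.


BA = g_obs - g_ref + FAC - BC
= 981780.18 - 981549.84 + 27.01 - 10.51
= 246.84 mGal

246.84


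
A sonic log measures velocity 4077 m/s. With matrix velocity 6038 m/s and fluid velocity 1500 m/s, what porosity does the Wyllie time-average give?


1/V - 1/Vm = 1/4077 - 1/6038 = 7.966e-05
1/Vf - 1/Vm = 1/1500 - 1/6038 = 0.00050105
phi = 7.966e-05 / 0.00050105 = 0.159

0.159


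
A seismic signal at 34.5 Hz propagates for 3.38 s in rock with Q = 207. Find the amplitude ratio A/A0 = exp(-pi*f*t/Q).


pi*f*t/Q = pi*34.5*3.38/207 = 1.769764
A/A0 = exp(-1.769764) = 0.170373

0.170373


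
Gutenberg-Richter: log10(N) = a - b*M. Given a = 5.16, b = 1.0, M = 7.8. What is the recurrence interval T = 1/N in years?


log10(N) = 5.16 - 1.0*7.8 = -2.64
N = 10^-2.64 = 0.002291
T = 1/N = 1/0.002291 = 436.5158 years

436.5158


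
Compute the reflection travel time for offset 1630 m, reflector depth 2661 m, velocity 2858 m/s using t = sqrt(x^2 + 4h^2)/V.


x^2 + 4h^2 = 1630^2 + 4*2661^2 = 2656900 + 28323684 = 30980584
sqrt(30980584) = 5566.0205
t = 5566.0205 / 2858 = 1.9475 s

1.9475


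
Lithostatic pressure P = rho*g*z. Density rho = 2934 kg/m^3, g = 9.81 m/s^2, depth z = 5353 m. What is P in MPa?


P = rho * g * z / 1e6
= 2934 * 9.81 * 5353 / 1e6
= 154072936.62 / 1e6
= 154.0729 MPa

154.0729


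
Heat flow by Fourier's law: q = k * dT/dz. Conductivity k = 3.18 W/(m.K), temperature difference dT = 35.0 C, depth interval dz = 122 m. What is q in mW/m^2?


q = k * dT / dz * 1000
= 3.18 * 35.0 / 122 * 1000
= 0.912295 * 1000
= 912.2951 mW/m^2

912.2951


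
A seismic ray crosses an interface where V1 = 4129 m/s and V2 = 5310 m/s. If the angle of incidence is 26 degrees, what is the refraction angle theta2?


sin(theta1) = sin(26 deg) = 0.438371
sin(theta2) = V2/V1 * sin(theta1) = 5310/4129 * 0.438371 = 0.563757
theta2 = arcsin(0.563757) = 34.316 degrees

34.316


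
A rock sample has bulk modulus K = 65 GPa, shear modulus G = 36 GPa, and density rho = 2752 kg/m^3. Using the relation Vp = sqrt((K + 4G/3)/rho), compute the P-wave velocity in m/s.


First compute the effective modulus:
K + 4G/3 = 65e9 + 4*36e9/3 = 113000000000.0 Pa
Then divide by density:
113000000000.0 / 2752 = 41061046.5116 Pa/(kg/m^3)
Take the square root:
Vp = sqrt(41061046.5116) = 6407.89 m/s

6407.89


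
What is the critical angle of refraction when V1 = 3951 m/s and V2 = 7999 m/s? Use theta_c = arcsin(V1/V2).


V1/V2 = 3951/7999 = 0.493937
theta_c = arcsin(0.493937) = 29.5997 degrees

29.5997


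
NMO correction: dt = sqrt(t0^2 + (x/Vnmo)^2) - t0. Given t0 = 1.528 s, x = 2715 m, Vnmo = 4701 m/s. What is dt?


x/Vnmo = 2715/4701 = 0.577537
(x/Vnmo)^2 = 0.333549
t0^2 = 2.334784
sqrt(2.334784 + 0.333549) = 1.633503
dt = 1.633503 - 1.528 = 0.105503

0.105503


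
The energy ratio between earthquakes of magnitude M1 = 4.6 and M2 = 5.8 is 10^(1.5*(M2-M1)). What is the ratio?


M2 - M1 = 5.8 - 4.6 = 1.2
1.5 * 1.2 = 1.8
ratio = 10^1.8 = 63.1

63.1


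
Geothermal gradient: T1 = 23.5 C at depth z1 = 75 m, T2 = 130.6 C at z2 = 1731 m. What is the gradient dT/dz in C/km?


dT = 130.6 - 23.5 = 107.1 C
dz = 1731 - 75 = 1656 m
gradient = dT/dz * 1000 = 107.1/1656 * 1000 = 64.6739 C/km

64.6739


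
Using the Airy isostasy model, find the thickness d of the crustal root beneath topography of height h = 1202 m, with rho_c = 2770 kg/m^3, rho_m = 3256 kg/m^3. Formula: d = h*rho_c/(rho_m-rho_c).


rho_m - rho_c = 3256 - 2770 = 486
d = 1202 * 2770 / 486
= 3329540 / 486
= 6850.91 m

6850.91


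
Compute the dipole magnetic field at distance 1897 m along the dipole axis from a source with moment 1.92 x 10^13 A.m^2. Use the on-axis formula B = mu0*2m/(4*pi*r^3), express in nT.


m = 1.92 x 10^13 = 19200000000000 A.m^2
2m = 38400000000000 A.m^2
r^3 = 1897^3 = 6826561273
B = (4pi*10^-7) * 38400000000000 / (4*pi * 6826561273) * 1e9
= 48254863.159139 / 85785098978.15 * 1e9
= 562508.6843 nT

562508.6843


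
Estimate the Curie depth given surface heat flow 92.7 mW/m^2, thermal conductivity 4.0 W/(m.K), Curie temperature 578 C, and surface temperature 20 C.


T_Curie - T_surf = 578 - 20 = 558 C
Convert q to W/m^2: 92.7 mW/m^2 = 0.0927 W/m^2
d = 558 * 4.0 / 0.0927 = 24077.67 m

24077.67


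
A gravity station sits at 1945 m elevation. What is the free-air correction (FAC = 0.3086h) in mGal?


FAC = 0.3086 * h
= 0.3086 * 1945
= 600.227 mGal

600.227


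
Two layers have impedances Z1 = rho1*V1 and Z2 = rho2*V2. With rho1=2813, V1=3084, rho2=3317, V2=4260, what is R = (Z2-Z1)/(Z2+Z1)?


Z1 = 2813 * 3084 = 8675292
Z2 = 3317 * 4260 = 14130420
R = (14130420 - 8675292) / (14130420 + 8675292) = 5455128 / 22805712 = 0.2392

0.2392


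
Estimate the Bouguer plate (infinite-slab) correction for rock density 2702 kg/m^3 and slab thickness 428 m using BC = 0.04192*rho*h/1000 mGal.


BC = 0.04192 * rho * h / 1000
= 0.04192 * 2702 * 428 / 1000
= 48.4786 mGal

48.4786


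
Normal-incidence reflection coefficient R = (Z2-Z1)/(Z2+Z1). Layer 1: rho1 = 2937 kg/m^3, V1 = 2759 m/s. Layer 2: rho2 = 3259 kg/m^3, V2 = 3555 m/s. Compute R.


Z1 = 2937 * 2759 = 8103183
Z2 = 3259 * 3555 = 11585745
R = (11585745 - 8103183) / (11585745 + 8103183) = 3482562 / 19688928 = 0.1769

0.1769


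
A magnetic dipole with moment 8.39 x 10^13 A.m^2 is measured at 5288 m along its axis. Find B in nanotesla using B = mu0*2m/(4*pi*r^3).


m = 8.39 x 10^13 = 83900000000000 A.m^2
2m = 167800000000000 A.m^2
r^3 = 5288^3 = 147868047872
B = (4pi*10^-7) * 167800000000000 / (4*pi * 147868047872) * 1e9
= 210863698.908947 / 1858164691581.36 * 1e9
= 113479.5532 nT

113479.5532


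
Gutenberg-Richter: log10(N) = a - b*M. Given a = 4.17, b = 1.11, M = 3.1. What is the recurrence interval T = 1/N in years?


log10(N) = 4.17 - 1.11*3.1 = 0.729
N = 10^0.729 = 5.357967
T = 1/N = 1/5.357967 = 0.1866 years

0.1866


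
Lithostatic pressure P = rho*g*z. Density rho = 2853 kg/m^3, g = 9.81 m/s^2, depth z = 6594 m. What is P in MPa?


P = rho * g * z / 1e6
= 2853 * 9.81 * 6594 / 1e6
= 184552410.42 / 1e6
= 184.5524 MPa

184.5524


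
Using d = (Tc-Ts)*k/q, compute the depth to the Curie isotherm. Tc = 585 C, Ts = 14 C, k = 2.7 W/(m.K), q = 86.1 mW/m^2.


T_Curie - T_surf = 585 - 14 = 571 C
Convert q to W/m^2: 86.1 mW/m^2 = 0.0861 W/m^2
d = 571 * 2.7 / 0.0861 = 17905.92 m

17905.92


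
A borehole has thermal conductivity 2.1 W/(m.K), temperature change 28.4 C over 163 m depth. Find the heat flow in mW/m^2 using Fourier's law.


q = k * dT / dz * 1000
= 2.1 * 28.4 / 163 * 1000
= 0.36589 * 1000
= 365.8896 mW/m^2

365.8896


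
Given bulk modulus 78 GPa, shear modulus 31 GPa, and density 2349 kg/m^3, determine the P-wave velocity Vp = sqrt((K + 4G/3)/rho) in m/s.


First compute the effective modulus:
K + 4G/3 = 78e9 + 4*31e9/3 = 119333333333.33 Pa
Then divide by density:
119333333333.33 / 2349 = 50801759.614 Pa/(kg/m^3)
Take the square root:
Vp = sqrt(50801759.614) = 7127.54 m/s

7127.54


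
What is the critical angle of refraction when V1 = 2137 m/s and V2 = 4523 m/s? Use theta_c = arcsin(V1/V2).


V1/V2 = 2137/4523 = 0.472474
theta_c = arcsin(0.472474) = 28.195 degrees

28.195


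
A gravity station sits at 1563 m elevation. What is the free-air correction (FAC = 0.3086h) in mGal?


FAC = 0.3086 * h
= 0.3086 * 1563
= 482.3418 mGal

482.3418


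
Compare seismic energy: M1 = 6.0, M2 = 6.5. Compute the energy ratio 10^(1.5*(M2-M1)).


M2 - M1 = 6.5 - 6.0 = 0.5
1.5 * 0.5 = 0.75
ratio = 10^0.75 = 5.62

5.62


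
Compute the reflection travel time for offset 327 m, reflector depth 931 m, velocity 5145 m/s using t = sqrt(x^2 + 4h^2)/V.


x^2 + 4h^2 = 327^2 + 4*931^2 = 106929 + 3467044 = 3573973
sqrt(3573973) = 1890.4954
t = 1890.4954 / 5145 = 0.3674 s

0.3674


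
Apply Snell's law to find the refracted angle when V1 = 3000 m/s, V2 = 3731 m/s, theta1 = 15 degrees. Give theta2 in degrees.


sin(theta1) = sin(15 deg) = 0.258819
sin(theta2) = V2/V1 * sin(theta1) = 3731/3000 * 0.258819 = 0.321885
theta2 = arcsin(0.321885) = 18.7769 degrees

18.7769


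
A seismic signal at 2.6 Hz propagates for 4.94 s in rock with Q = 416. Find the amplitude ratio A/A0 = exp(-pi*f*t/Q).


pi*f*t/Q = pi*2.6*4.94/416 = 0.096997
A/A0 = exp(-0.096997) = 0.907559

0.907559


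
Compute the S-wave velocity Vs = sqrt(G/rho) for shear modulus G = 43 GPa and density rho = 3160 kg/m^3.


Convert G to Pa: G = 43e9 Pa
Compute G/rho = 43e9 / 3160 = 13607594.9367
Vs = sqrt(13607594.9367) = 3688.85 m/s

3688.85


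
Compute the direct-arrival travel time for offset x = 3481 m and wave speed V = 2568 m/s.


t = x / V
= 3481 / 2568
= 1.3555 s

1.3555


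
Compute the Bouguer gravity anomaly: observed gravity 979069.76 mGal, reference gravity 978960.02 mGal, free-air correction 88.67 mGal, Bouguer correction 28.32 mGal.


BA = g_obs - g_ref + FAC - BC
= 979069.76 - 978960.02 + 88.67 - 28.32
= 170.09 mGal

170.09


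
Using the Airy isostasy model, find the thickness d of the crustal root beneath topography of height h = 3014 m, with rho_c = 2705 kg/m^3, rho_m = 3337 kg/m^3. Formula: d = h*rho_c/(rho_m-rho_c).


rho_m - rho_c = 3337 - 2705 = 632
d = 3014 * 2705 / 632
= 8152870 / 632
= 12900.11 m

12900.11


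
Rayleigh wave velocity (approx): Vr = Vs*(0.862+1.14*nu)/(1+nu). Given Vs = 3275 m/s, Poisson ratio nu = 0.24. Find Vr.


Numerator factor = 0.862 + 1.14*0.24 = 1.1356
Denominator = 1 + 0.24 = 1.24
Vr = 3275 * 1.1356 / 1.24 = 2999.27 m/s

2999.27


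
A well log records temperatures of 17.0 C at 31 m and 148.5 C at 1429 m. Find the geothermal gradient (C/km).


dT = 148.5 - 17.0 = 131.5 C
dz = 1429 - 31 = 1398 m
gradient = dT/dz * 1000 = 131.5/1398 * 1000 = 94.0629 C/km

94.0629


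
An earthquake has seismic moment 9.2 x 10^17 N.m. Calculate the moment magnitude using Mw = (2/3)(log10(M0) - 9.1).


log10(M0) = log10(9.2 x 10^17) = 17.9638
Mw = 2/3 * (17.9638 - 9.1)
= 2/3 * 8.8638
= 5.91

5.91


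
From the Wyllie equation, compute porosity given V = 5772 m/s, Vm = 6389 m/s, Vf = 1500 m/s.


1/V - 1/Vm = 1/5772 - 1/6389 = 1.673e-05
1/Vf - 1/Vm = 1/1500 - 1/6389 = 0.00051015
phi = 1.673e-05 / 0.00051015 = 0.0328

0.0328


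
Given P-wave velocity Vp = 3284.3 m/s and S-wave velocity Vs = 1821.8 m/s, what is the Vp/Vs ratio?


Vp/Vs = 3284.3 / 1821.8
= 1.8028

1.8028


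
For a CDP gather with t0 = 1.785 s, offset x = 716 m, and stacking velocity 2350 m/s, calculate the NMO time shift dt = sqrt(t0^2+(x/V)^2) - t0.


x/Vnmo = 716/2350 = 0.304681
(x/Vnmo)^2 = 0.09283
t0^2 = 3.186225
sqrt(3.186225 + 0.09283) = 1.810816
dt = 1.810816 - 1.785 = 0.025816

0.025816


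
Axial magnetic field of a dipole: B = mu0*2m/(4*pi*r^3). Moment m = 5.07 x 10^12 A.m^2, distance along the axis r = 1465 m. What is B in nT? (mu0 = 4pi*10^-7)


m = 5.07 x 10^12 = 5070000000000 A.m^2
2m = 10140000000000 A.m^2
r^3 = 1465^3 = 3144219625
B = (4pi*10^-7) * 10140000000000 / (4*pi * 3144219625) * 1e9
= 12742299.80296 / 39511429100.69 * 1e9
= 322496.5559 nT

322496.5559


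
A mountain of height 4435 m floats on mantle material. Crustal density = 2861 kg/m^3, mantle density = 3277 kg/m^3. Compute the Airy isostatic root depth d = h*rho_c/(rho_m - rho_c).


rho_m - rho_c = 3277 - 2861 = 416
d = 4435 * 2861 / 416
= 12688535 / 416
= 30501.29 m

30501.29


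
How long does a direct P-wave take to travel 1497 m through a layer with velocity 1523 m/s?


t = x / V
= 1497 / 1523
= 0.9829 s

0.9829


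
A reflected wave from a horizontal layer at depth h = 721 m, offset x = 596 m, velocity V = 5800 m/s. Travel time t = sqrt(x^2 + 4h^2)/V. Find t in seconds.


x^2 + 4h^2 = 596^2 + 4*721^2 = 355216 + 2079364 = 2434580
sqrt(2434580) = 1560.3141
t = 1560.3141 / 5800 = 0.269 s

0.269


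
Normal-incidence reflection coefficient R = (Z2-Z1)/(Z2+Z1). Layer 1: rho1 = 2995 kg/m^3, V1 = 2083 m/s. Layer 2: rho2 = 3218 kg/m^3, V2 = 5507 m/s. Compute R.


Z1 = 2995 * 2083 = 6238585
Z2 = 3218 * 5507 = 17721526
R = (17721526 - 6238585) / (17721526 + 6238585) = 11482941 / 23960111 = 0.4793

0.4793


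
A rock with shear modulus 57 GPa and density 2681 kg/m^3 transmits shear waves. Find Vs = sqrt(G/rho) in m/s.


Convert G to Pa: G = 57e9 Pa
Compute G/rho = 57e9 / 2681 = 21260723.6106
Vs = sqrt(21260723.6106) = 4610.94 m/s

4610.94


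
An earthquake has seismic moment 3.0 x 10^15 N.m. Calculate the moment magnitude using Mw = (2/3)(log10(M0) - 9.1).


log10(M0) = log10(3.0 x 10^15) = 15.4771
Mw = 2/3 * (15.4771 - 9.1)
= 2/3 * 6.3771
= 4.25

4.25


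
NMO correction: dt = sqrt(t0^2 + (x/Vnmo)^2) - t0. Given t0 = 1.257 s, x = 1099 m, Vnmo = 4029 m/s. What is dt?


x/Vnmo = 1099/4029 = 0.272772
(x/Vnmo)^2 = 0.074405
t0^2 = 1.580049
sqrt(1.580049 + 0.074405) = 1.286256
dt = 1.286256 - 1.257 = 0.029256

0.029256


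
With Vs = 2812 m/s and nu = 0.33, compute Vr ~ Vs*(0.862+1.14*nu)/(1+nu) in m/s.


Numerator factor = 0.862 + 1.14*0.33 = 1.2382
Denominator = 1 + 0.33 = 1.33
Vr = 2812 * 1.2382 / 1.33 = 2617.91 m/s

2617.91


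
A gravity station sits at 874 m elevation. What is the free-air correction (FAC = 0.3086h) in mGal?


FAC = 0.3086 * h
= 0.3086 * 874
= 269.7164 mGal

269.7164


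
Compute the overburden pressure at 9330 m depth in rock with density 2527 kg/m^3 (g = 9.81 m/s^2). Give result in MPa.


P = rho * g * z / 1e6
= 2527 * 9.81 * 9330 / 1e6
= 231289487.1 / 1e6
= 231.2895 MPa

231.2895


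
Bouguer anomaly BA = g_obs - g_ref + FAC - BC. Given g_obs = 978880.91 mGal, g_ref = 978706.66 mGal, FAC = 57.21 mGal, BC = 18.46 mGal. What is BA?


BA = g_obs - g_ref + FAC - BC
= 978880.91 - 978706.66 + 57.21 - 18.46
= 213.0 mGal

213.0


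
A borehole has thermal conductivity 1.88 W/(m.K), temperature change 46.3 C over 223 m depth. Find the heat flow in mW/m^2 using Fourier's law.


q = k * dT / dz * 1000
= 1.88 * 46.3 / 223 * 1000
= 0.390332 * 1000
= 390.3318 mW/m^2

390.3318


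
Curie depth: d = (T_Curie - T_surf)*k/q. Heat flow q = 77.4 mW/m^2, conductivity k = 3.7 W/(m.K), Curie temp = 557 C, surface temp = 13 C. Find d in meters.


T_Curie - T_surf = 557 - 13 = 544 C
Convert q to W/m^2: 77.4 mW/m^2 = 0.0774 W/m^2
d = 544 * 3.7 / 0.0774 = 26005.17 m

26005.17


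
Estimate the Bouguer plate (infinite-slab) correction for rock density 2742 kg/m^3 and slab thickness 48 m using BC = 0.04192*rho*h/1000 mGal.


BC = 0.04192 * rho * h / 1000
= 0.04192 * 2742 * 48 / 1000
= 5.5173 mGal

5.5173


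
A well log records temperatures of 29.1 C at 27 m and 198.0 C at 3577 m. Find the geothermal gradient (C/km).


dT = 198.0 - 29.1 = 168.9 C
dz = 3577 - 27 = 3550 m
gradient = dT/dz * 1000 = 168.9/3550 * 1000 = 47.5775 C/km

47.5775


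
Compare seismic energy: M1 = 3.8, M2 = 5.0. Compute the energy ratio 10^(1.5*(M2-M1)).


M2 - M1 = 5.0 - 3.8 = 1.2
1.5 * 1.2 = 1.8
ratio = 10^1.8 = 63.1

63.1


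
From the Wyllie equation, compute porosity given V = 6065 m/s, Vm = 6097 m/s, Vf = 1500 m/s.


1/V - 1/Vm = 1/6065 - 1/6097 = 8.7e-07
1/Vf - 1/Vm = 1/1500 - 1/6097 = 0.00050265
phi = 8.7e-07 / 0.00050265 = 0.0017

0.0017


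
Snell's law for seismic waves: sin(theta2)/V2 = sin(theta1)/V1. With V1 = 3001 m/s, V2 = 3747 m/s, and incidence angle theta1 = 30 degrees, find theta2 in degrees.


sin(theta1) = sin(30 deg) = 0.5
sin(theta2) = V2/V1 * sin(theta1) = 3747/3001 * 0.5 = 0.624292
theta2 = arcsin(0.624292) = 38.6302 degrees

38.6302


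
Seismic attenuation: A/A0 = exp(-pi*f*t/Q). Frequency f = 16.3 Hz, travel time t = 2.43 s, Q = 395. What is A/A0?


pi*f*t/Q = pi*16.3*2.43/395 = 0.315026
A/A0 = exp(-0.315026) = 0.72977

0.72977


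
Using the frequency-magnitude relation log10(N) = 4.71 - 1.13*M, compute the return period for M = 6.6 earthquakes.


log10(N) = 4.71 - 1.13*6.6 = -2.748
N = 10^-2.748 = 0.001786
T = 1/N = 1/0.001786 = 559.7576 years

559.7576


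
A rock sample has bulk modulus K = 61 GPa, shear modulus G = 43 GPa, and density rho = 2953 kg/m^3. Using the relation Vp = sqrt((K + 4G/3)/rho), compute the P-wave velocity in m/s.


First compute the effective modulus:
K + 4G/3 = 61e9 + 4*43e9/3 = 118333333333.33 Pa
Then divide by density:
118333333333.33 / 2953 = 40072242.9168 Pa/(kg/m^3)
Take the square root:
Vp = sqrt(40072242.9168) = 6330.26 m/s

6330.26


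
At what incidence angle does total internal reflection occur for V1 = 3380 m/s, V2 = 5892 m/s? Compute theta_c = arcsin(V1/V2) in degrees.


V1/V2 = 3380/5892 = 0.573659
theta_c = arcsin(0.573659) = 35.0058 degrees

35.0058


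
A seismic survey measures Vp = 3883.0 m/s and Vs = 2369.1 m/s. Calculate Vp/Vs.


Vp/Vs = 3883.0 / 2369.1
= 1.639

1.639


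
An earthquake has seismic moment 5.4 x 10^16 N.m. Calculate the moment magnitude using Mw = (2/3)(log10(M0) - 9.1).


log10(M0) = log10(5.4 x 10^16) = 16.7324
Mw = 2/3 * (16.7324 - 9.1)
= 2/3 * 7.6324
= 5.09

5.09


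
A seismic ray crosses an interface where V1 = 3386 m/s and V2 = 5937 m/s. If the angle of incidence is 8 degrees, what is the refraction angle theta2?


sin(theta1) = sin(8 deg) = 0.139173
sin(theta2) = V2/V1 * sin(theta1) = 5937/3386 * 0.139173 = 0.244026
theta2 = arcsin(0.244026) = 14.1243 degrees

14.1243


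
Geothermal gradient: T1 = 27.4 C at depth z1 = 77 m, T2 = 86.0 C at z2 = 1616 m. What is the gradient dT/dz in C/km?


dT = 86.0 - 27.4 = 58.6 C
dz = 1616 - 77 = 1539 m
gradient = dT/dz * 1000 = 58.6/1539 * 1000 = 38.0767 C/km

38.0767


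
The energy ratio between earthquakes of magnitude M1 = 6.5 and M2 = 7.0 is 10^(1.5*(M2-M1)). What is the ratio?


M2 - M1 = 7.0 - 6.5 = 0.5
1.5 * 0.5 = 0.75
ratio = 10^0.75 = 5.62

5.62


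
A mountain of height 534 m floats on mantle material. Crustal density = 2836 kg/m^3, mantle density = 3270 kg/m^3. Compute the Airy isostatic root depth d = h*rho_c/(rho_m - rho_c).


rho_m - rho_c = 3270 - 2836 = 434
d = 534 * 2836 / 434
= 1514424 / 434
= 3489.46 m

3489.46


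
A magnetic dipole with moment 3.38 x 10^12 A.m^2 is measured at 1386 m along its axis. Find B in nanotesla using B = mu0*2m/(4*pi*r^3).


m = 3.38 x 10^12 = 3380000000000 A.m^2
2m = 6760000000000 A.m^2
r^3 = 1386^3 = 2662500456
B = (4pi*10^-7) * 6760000000000 / (4*pi * 2662500456) * 1e9
= 8494866.535307 / 33457967491.0 * 1e9
= 253896.6701 nT

253896.6701


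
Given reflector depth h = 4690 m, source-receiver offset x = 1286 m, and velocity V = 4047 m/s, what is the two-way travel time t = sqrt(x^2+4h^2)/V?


x^2 + 4h^2 = 1286^2 + 4*4690^2 = 1653796 + 87984400 = 89638196
sqrt(89638196) = 9467.745
t = 9467.745 / 4047 = 2.3394 s

2.3394


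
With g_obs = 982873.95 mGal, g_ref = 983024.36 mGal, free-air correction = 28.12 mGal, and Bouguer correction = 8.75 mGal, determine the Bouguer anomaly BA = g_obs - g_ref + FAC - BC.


BA = g_obs - g_ref + FAC - BC
= 982873.95 - 983024.36 + 28.12 - 8.75
= -131.04 mGal

-131.04


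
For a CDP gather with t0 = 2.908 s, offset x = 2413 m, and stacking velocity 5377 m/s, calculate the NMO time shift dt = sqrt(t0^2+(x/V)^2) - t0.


x/Vnmo = 2413/5377 = 0.448763
(x/Vnmo)^2 = 0.201388
t0^2 = 8.456464
sqrt(8.456464 + 0.201388) = 2.942423
dt = 2.942423 - 2.908 = 0.034423

0.034423


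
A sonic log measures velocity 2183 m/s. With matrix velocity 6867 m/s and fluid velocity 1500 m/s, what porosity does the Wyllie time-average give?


1/V - 1/Vm = 1/2183 - 1/6867 = 0.00031246
1/Vf - 1/Vm = 1/1500 - 1/6867 = 0.00052104
phi = 0.00031246 / 0.00052104 = 0.5997

0.5997


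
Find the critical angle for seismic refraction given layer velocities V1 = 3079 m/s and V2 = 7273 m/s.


V1/V2 = 3079/7273 = 0.423347
theta_c = arcsin(0.423347) = 25.0461 degrees

25.0461


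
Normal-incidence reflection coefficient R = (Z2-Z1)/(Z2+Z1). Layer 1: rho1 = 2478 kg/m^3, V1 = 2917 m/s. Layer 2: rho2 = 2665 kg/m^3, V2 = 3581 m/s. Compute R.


Z1 = 2478 * 2917 = 7228326
Z2 = 2665 * 3581 = 9543365
R = (9543365 - 7228326) / (9543365 + 7228326) = 2315039 / 16771691 = 0.138

0.138


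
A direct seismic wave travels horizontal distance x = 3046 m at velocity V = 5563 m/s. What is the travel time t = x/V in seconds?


t = x / V
= 3046 / 5563
= 0.5475 s

0.5475


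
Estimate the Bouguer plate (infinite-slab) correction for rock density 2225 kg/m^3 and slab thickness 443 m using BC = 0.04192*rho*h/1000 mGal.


BC = 0.04192 * rho * h / 1000
= 0.04192 * 2225 * 443 / 1000
= 41.3195 mGal

41.3195


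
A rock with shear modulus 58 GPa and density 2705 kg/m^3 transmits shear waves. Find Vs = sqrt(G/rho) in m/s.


Convert G to Pa: G = 58e9 Pa
Compute G/rho = 58e9 / 2705 = 21441774.4917
Vs = sqrt(21441774.4917) = 4630.53 m/s

4630.53


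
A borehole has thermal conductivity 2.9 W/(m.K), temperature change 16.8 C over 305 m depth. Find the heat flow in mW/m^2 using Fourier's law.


q = k * dT / dz * 1000
= 2.9 * 16.8 / 305 * 1000
= 0.159738 * 1000
= 159.7377 mW/m^2

159.7377


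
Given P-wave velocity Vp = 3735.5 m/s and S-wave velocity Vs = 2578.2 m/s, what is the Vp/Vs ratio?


Vp/Vs = 3735.5 / 2578.2
= 1.4489

1.4489


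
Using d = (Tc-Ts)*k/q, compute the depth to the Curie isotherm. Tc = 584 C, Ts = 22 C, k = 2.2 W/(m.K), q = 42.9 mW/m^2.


T_Curie - T_surf = 584 - 22 = 562 C
Convert q to W/m^2: 42.9 mW/m^2 = 0.0429 W/m^2
d = 562 * 2.2 / 0.0429 = 28820.51 m

28820.51


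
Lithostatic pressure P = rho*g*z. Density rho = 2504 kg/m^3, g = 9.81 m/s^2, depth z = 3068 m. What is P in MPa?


P = rho * g * z / 1e6
= 2504 * 9.81 * 3068 / 1e6
= 75363088.32 / 1e6
= 75.3631 MPa

75.3631


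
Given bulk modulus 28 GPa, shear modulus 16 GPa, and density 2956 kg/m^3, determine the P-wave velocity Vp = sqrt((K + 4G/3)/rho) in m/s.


First compute the effective modulus:
K + 4G/3 = 28e9 + 4*16e9/3 = 49333333333.33 Pa
Then divide by density:
49333333333.33 / 2956 = 16689219.6662 Pa/(kg/m^3)
Take the square root:
Vp = sqrt(16689219.6662) = 4085.24 m/s

4085.24


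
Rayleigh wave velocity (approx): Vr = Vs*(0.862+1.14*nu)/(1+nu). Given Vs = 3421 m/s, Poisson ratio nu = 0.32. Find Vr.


Numerator factor = 0.862 + 1.14*0.32 = 1.2268
Denominator = 1 + 0.32 = 1.32
Vr = 3421 * 1.2268 / 1.32 = 3179.46 m/s

3179.46


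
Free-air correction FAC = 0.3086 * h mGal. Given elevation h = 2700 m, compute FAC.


FAC = 0.3086 * h
= 0.3086 * 2700
= 833.22 mGal

833.22


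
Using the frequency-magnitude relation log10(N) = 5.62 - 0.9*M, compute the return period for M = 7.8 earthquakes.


log10(N) = 5.62 - 0.9*7.8 = -1.4
N = 10^-1.4 = 0.039811
T = 1/N = 1/0.039811 = 25.1189 years

25.1189


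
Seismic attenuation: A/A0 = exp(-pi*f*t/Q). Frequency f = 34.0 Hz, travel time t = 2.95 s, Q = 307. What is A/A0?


pi*f*t/Q = pi*34.0*2.95/307 = 1.02639
A/A0 = exp(-1.02639) = 0.358298

0.358298


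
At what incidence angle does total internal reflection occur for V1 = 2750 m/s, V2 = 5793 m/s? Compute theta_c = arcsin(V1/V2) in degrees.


V1/V2 = 2750/5793 = 0.474711
theta_c = arcsin(0.474711) = 28.3405 degrees

28.3405


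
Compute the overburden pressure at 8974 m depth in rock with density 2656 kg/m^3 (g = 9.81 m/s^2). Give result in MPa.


P = rho * g * z / 1e6
= 2656 * 9.81 * 8974 / 1e6
= 233820800.64 / 1e6
= 233.8208 MPa

233.8208


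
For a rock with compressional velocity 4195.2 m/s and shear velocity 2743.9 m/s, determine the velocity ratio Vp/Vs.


Vp/Vs = 4195.2 / 2743.9
= 1.5289

1.5289


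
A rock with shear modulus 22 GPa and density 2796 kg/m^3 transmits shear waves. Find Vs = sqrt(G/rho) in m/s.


Convert G to Pa: G = 22e9 Pa
Compute G/rho = 22e9 / 2796 = 7868383.4049
Vs = sqrt(7868383.4049) = 2805.06 m/s

2805.06


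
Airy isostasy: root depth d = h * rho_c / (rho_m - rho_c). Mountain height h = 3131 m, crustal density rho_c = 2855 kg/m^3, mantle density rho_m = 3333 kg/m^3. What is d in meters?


rho_m - rho_c = 3333 - 2855 = 478
d = 3131 * 2855 / 478
= 8939005 / 478
= 18700.85 m

18700.85


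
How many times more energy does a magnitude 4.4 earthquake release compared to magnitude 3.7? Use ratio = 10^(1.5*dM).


M2 - M1 = 4.4 - 3.7 = 0.7
1.5 * 0.7 = 1.05
ratio = 10^1.05 = 11.22

11.22


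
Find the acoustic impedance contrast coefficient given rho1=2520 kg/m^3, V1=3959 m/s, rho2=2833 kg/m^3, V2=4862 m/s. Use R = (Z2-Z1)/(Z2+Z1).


Z1 = 2520 * 3959 = 9976680
Z2 = 2833 * 4862 = 13774046
R = (13774046 - 9976680) / (13774046 + 9976680) = 3797366 / 23750726 = 0.1599

0.1599


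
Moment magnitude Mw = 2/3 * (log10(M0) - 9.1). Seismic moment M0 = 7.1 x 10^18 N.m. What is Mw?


log10(M0) = log10(7.1 x 10^18) = 18.8513
Mw = 2/3 * (18.8513 - 9.1)
= 2/3 * 9.7513
= 6.5

6.5


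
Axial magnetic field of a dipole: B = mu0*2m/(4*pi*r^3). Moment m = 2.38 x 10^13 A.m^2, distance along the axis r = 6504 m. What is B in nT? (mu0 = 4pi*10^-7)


m = 2.38 x 10^13 = 23800000000000 A.m^2
2m = 47600000000000 A.m^2
r^3 = 6504^3 = 275132312064
B = (4pi*10^-7) * 47600000000000 / (4*pi * 275132312064) * 1e9
= 59815924.12435 / 3457414601381.75 * 1e9
= 17300.7669 nT

17300.7669


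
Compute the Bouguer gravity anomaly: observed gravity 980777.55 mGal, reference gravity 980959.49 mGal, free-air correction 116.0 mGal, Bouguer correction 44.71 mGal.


BA = g_obs - g_ref + FAC - BC
= 980777.55 - 980959.49 + 116.0 - 44.71
= -110.65 mGal

-110.65


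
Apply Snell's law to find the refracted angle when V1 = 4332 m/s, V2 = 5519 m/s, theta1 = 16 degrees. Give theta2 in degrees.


sin(theta1) = sin(16 deg) = 0.275637
sin(theta2) = V2/V1 * sin(theta1) = 5519/4332 * 0.275637 = 0.351164
theta2 = arcsin(0.351164) = 20.5585 degrees

20.5585


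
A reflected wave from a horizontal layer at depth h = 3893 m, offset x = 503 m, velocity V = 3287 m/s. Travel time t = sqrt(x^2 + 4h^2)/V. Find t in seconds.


x^2 + 4h^2 = 503^2 + 4*3893^2 = 253009 + 60621796 = 60874805
sqrt(60874805) = 7802.2308
t = 7802.2308 / 3287 = 2.3737 s

2.3737


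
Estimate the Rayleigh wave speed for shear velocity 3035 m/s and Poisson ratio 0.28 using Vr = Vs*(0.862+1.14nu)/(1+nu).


Numerator factor = 0.862 + 1.14*0.28 = 1.1812
Denominator = 1 + 0.28 = 1.28
Vr = 3035 * 1.1812 / 1.28 = 2800.74 m/s

2800.74


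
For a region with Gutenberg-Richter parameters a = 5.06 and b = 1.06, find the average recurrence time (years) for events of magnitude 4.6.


log10(N) = 5.06 - 1.06*4.6 = 0.184
N = 10^0.184 = 1.527566
T = 1/N = 1/1.527566 = 0.6546 years

0.6546


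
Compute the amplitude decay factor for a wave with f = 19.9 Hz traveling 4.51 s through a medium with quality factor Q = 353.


pi*f*t/Q = pi*19.9*4.51/353 = 0.798739
A/A0 = exp(-0.798739) = 0.449896

0.449896


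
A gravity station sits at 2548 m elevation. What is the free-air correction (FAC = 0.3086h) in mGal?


FAC = 0.3086 * h
= 0.3086 * 2548
= 786.3128 mGal

786.3128


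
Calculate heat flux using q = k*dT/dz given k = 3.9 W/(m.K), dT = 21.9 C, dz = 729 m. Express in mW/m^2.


q = k * dT / dz * 1000
= 3.9 * 21.9 / 729 * 1000
= 0.11716 * 1000
= 117.1605 mW/m^2

117.1605


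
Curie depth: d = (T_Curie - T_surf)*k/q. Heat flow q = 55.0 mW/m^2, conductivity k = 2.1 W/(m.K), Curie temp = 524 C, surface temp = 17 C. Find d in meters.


T_Curie - T_surf = 524 - 17 = 507 C
Convert q to W/m^2: 55.0 mW/m^2 = 0.055 W/m^2
d = 507 * 2.1 / 0.055 = 19358.18 m

19358.18


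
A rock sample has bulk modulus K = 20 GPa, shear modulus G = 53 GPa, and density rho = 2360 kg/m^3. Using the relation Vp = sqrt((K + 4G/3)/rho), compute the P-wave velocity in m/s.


First compute the effective modulus:
K + 4G/3 = 20e9 + 4*53e9/3 = 90666666666.67 Pa
Then divide by density:
90666666666.67 / 2360 = 38418079.096 Pa/(kg/m^3)
Take the square root:
Vp = sqrt(38418079.096) = 6198.23 m/s

6198.23


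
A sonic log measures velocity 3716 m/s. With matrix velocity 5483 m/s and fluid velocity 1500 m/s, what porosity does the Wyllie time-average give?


1/V - 1/Vm = 1/3716 - 1/5483 = 8.672e-05
1/Vf - 1/Vm = 1/1500 - 1/5483 = 0.00048428
phi = 8.672e-05 / 0.00048428 = 0.1791

0.1791


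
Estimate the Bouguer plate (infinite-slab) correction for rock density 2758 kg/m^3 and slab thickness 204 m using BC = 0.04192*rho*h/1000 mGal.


BC = 0.04192 * rho * h / 1000
= 0.04192 * 2758 * 204 / 1000
= 23.5855 mGal

23.5855


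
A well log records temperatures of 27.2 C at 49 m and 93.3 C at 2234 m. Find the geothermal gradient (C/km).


dT = 93.3 - 27.2 = 66.1 C
dz = 2234 - 49 = 2185 m
gradient = dT/dz * 1000 = 66.1/2185 * 1000 = 30.2517 C/km

30.2517


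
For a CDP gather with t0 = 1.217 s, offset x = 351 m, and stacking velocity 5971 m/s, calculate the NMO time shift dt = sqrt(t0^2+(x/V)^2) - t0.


x/Vnmo = 351/5971 = 0.058784
(x/Vnmo)^2 = 0.003456
t0^2 = 1.481089
sqrt(1.481089 + 0.003456) = 1.218419
dt = 1.218419 - 1.217 = 0.001419

0.001419


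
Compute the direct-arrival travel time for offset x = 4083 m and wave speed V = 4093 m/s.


t = x / V
= 4083 / 4093
= 0.9976 s

0.9976


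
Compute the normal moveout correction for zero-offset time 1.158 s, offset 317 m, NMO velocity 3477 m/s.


x/Vnmo = 317/3477 = 0.091171
(x/Vnmo)^2 = 0.008312
t0^2 = 1.340964
sqrt(1.340964 + 0.008312) = 1.161583
dt = 1.161583 - 1.158 = 0.003583

0.003583


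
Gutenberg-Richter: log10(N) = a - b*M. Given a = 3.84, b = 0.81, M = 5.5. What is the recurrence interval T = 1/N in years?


log10(N) = 3.84 - 0.81*5.5 = -0.615
N = 10^-0.615 = 0.242661
T = 1/N = 1/0.242661 = 4.121 years

4.121


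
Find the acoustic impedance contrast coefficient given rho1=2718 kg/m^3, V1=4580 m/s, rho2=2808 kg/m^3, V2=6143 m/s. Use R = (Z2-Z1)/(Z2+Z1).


Z1 = 2718 * 4580 = 12448440
Z2 = 2808 * 6143 = 17249544
R = (17249544 - 12448440) / (17249544 + 12448440) = 4801104 / 29697984 = 0.1617

0.1617


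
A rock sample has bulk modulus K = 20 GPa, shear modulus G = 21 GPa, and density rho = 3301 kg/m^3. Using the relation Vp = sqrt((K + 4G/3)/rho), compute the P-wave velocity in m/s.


First compute the effective modulus:
K + 4G/3 = 20e9 + 4*21e9/3 = 48000000000.0 Pa
Then divide by density:
48000000000.0 / 3301 = 14541048.1672 Pa/(kg/m^3)
Take the square root:
Vp = sqrt(14541048.1672) = 3813.27 m/s

3813.27


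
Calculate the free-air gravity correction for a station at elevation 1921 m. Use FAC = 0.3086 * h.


FAC = 0.3086 * h
= 0.3086 * 1921
= 592.8206 mGal

592.8206


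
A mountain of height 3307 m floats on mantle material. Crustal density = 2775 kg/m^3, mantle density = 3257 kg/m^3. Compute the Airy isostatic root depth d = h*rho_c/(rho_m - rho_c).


rho_m - rho_c = 3257 - 2775 = 482
d = 3307 * 2775 / 482
= 9176925 / 482
= 19039.26 m

19039.26


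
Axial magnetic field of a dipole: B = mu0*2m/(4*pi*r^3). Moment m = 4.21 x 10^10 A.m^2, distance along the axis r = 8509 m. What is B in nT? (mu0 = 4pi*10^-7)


m = 4.21 x 10^10 = 42100000000 A.m^2
2m = 84200000000 A.m^2
r^3 = 8509^3 = 616077816229
B = (4pi*10^-7) * 84200000000 / (4*pi * 616077816229) * 1e9
= 105808.840573 / 7741862166018.68 * 1e9
= 13.6671 nT

13.6671


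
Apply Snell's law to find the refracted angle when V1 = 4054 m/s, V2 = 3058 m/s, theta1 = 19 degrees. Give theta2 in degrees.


sin(theta1) = sin(19 deg) = 0.325568
sin(theta2) = V2/V1 * sin(theta1) = 3058/4054 * 0.325568 = 0.245582
theta2 = arcsin(0.245582) = 14.2162 degrees

14.2162


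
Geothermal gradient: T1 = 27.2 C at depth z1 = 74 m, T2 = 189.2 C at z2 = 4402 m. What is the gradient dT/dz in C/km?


dT = 189.2 - 27.2 = 162.0 C
dz = 4402 - 74 = 4328 m
gradient = dT/dz * 1000 = 162.0/4328 * 1000 = 37.4307 C/km

37.4307


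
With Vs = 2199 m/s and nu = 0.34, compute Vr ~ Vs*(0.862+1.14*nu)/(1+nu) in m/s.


Numerator factor = 0.862 + 1.14*0.34 = 1.2496
Denominator = 1 + 0.34 = 1.34
Vr = 2199 * 1.2496 / 1.34 = 2050.65 m/s

2050.65


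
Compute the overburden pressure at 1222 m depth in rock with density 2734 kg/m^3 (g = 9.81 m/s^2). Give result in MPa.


P = rho * g * z / 1e6
= 2734 * 9.81 * 1222 / 1e6
= 32774699.88 / 1e6
= 32.7747 MPa

32.7747


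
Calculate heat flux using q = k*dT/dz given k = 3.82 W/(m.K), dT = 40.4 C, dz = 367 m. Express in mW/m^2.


q = k * dT / dz * 1000
= 3.82 * 40.4 / 367 * 1000
= 0.420512 * 1000
= 420.5123 mW/m^2

420.5123
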